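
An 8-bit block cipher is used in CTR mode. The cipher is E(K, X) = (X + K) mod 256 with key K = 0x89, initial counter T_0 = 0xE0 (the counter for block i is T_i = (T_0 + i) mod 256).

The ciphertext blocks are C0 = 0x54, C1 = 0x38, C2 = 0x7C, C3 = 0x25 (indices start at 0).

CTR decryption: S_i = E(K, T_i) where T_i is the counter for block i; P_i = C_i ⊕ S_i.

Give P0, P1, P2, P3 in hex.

P0: T = 0xE0, S = E(K, T) = 0x69; 0x54 ⊕ 0x69 = 0x3D.
P1: T = 0xE1, S = E(K, T) = 0x6A; 0x38 ⊕ 0x6A = 0x52.
P2: T = 0xE2, S = E(K, T) = 0x6B; 0x7C ⊕ 0x6B = 0x17.
P3: T = 0xE3, S = E(K, T) = 0x6C; 0x25 ⊕ 0x6C = 0x49.

P0 = 0x3D, P1 = 0x52, P2 = 0x17, P3 = 0x49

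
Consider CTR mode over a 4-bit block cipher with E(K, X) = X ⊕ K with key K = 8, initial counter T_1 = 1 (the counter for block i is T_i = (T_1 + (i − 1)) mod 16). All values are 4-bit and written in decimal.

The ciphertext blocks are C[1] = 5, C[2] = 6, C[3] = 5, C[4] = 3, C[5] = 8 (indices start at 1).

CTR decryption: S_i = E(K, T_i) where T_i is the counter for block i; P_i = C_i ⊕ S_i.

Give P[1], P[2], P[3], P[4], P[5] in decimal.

P[1]: T = 1, S = E(K, T) = 9; 5 ⊕ 9 = 12.
P[2]: T = 2, S = E(K, T) = 10; 6 ⊕ 10 = 12.
P[3]: T = 3, S = E(K, T) = 11; 5 ⊕ 11 = 14.
P[4]: T = 4, S = E(K, T) = 12; 3 ⊕ 12 = 15.
P[5]: T = 5, S = E(K, T) = 13; 8 ⊕ 13 = 5.

P[1] = 12, P[2] = 12, P[3] = 14, P[4] = 15, P[5] = 5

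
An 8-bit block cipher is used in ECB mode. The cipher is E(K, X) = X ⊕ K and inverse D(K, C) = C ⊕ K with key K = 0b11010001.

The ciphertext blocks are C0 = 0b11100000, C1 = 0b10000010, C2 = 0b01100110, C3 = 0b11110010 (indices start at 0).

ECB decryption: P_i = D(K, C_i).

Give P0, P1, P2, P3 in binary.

P0: D(K, 0b11100000) = 0b00110001.
P1: D(K, 0b10000010) = 0b01010011.
P2: D(K, 0b01100110) = 0b10110111.
P3: D(K, 0b11110010) = 0b00100011.

P0 = 0b00110001, P1 = 0b01010011, P2 = 0b10110111, P3 = 0b00100011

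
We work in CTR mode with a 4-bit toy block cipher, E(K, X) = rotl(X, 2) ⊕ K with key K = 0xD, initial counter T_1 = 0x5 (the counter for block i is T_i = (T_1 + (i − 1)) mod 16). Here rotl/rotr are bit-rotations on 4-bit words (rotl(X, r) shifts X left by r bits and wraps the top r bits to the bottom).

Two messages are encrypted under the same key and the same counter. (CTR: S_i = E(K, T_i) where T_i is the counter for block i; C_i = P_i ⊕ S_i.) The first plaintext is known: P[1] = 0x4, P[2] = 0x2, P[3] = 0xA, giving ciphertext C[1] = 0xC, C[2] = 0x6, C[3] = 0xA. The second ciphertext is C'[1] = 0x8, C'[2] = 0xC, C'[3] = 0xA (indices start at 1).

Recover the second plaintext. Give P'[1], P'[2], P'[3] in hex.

P'[1] = 0x0, P'[2] = 0x8, P'[3] = 0xA

In CTR with a reused counter, both messages share the same keystream S_i, so C_i ⊕ C'_i = P_i ⊕ P'_i and thus P'_i = P_i ⊕ C_i ⊕ C'_i.
P'[1]: 0x4 ⊕ 0xC ⊕ 0x8 = 0x0.
P'[2]: 0x2 ⊕ 0x6 ⊕ 0xC = 0x8.
P'[3]: 0xA ⊕ 0xA ⊕ 0xA = 0xA.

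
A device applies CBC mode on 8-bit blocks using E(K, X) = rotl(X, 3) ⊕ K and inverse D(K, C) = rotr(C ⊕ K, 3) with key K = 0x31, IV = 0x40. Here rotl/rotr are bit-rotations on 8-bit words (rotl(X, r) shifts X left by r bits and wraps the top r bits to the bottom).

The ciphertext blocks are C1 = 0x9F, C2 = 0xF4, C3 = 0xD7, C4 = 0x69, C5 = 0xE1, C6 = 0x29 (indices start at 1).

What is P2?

P2 = 0x27

CBC decryption: P_i = D(K, C_i) ⊕ C_{i−1}, with C_{0} = IV.
P2: D(K, 0xF4) = 0xB8; 0xB8 ⊕ 0x9F = 0x27.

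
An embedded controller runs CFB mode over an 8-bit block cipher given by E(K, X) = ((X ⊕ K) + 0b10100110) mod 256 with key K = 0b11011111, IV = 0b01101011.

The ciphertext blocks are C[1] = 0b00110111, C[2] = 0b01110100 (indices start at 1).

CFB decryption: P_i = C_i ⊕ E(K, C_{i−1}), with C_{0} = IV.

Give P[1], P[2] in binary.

P[1] = 0b01101101, P[2] = 0b11111010

P[1]: E(K, 0b01101011) = 0b01011010; 0b00110111 ⊕ 0b01011010 = 0b01101101.
P[2]: E(K, 0b00110111) = 0b10001110; 0b01110100 ⊕ 0b10001110 = 0b11111010.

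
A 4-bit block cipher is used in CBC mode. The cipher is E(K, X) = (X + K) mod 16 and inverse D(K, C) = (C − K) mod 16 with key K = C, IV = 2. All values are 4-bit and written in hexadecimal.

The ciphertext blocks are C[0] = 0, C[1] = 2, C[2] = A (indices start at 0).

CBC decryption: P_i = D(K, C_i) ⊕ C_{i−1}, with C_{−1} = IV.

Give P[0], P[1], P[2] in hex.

P[0]: D(K, 0) = 4; 4 ⊕ 2 = 6.
P[1]: D(K, 2) = 6; 6 ⊕ 0 = 6.
P[2]: D(K, A) = E; E ⊕ 2 = C.

P[0] = 6, P[1] = 6, P[2] = C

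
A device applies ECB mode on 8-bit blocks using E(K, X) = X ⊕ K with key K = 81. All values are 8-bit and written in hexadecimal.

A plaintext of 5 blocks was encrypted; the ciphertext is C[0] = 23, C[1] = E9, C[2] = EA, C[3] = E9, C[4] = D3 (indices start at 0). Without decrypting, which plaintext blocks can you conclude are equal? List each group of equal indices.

ECB encrypts each block independently with the same key, so equal ciphertext blocks imply equal plaintext blocks.
C[1] = C[3] = E9, so P[1] = P[3].

P[1] = P[3]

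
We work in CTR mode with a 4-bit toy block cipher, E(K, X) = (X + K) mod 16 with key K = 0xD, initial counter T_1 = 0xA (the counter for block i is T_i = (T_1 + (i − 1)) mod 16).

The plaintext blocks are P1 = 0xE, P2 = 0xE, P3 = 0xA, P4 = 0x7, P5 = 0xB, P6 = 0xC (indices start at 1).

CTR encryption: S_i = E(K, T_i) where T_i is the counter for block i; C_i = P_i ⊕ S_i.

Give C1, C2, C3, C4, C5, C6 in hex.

C1 = 0x9, C2 = 0x6, C3 = 0x3, C4 = 0xD, C5 = 0x0, C6 = 0x0

C1: T = 0xA, S = E(K, T) = 0x7; 0xE ⊕ 0x7 = 0x9.
C2: T = 0xB, S = E(K, T) = 0x8; 0xE ⊕ 0x8 = 0x6.
C3: T = 0xC, S = E(K, T) = 0x9; 0xA ⊕ 0x9 = 0x3.
C4: T = 0xD, S = E(K, T) = 0xA; 0x7 ⊕ 0xA = 0xD.
C5: T = 0xE, S = E(K, T) = 0xB; 0xB ⊕ 0xB = 0x0.
C6: T = 0xF, S = E(K, T) = 0xC; 0xC ⊕ 0xC = 0x0.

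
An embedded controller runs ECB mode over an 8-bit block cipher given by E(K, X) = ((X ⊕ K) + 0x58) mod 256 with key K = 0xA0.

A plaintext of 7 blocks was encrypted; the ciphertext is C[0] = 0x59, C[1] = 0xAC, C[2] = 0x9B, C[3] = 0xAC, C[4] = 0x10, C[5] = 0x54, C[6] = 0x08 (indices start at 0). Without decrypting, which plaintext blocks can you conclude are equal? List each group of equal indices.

ECB encrypts each block independently with the same key, so equal ciphertext blocks imply equal plaintext blocks.
C[1] = C[3] = 0xAC, so P[1] = P[3].

P[1] = P[3]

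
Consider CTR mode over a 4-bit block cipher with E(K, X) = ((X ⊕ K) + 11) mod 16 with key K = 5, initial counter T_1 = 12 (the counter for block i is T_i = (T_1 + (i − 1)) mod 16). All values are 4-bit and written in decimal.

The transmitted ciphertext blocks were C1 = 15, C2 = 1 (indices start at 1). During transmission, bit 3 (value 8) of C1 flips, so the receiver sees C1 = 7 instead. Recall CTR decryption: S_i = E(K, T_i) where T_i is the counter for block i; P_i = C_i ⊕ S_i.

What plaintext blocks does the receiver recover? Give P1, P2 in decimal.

P1 = 3, P2 = 2

Only C1 changed, to 7. In CTR, a change in C_i flips the same bit in P_i only; the keystream is unaffected. Decrypting the received ciphertext:
P1: T = 12, S = E(K, T) = 4; 7 ⊕ 4 = 3.
P2: T = 13, S = E(K, T) = 3; 1 ⊕ 3 = 2.
Blocks that differ from the original plaintext: P1.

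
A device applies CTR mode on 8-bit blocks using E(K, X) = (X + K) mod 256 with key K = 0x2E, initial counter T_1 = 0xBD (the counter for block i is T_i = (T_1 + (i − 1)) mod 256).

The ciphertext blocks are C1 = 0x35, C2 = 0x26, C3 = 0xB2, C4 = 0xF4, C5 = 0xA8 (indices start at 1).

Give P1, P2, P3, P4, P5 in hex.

CTR decryption: S_i = E(K, T_i) where T_i is the counter for block i; P_i = C_i ⊕ S_i.
P1: T = 0xBD, S = E(K, T) = 0xEB; 0x35 ⊕ 0xEB = 0xDE.
P2: T = 0xBE, S = E(K, T) = 0xEC; 0x26 ⊕ 0xEC = 0xCA.
P3: T = 0xBF, S = E(K, T) = 0xED; 0xB2 ⊕ 0xED = 0x5F.
P4: T = 0xC0, S = E(K, T) = 0xEE; 0xF4 ⊕ 0xEE = 0x1A.
P5: T = 0xC1, S = E(K, T) = 0xEF; 0xA8 ⊕ 0xEF = 0x47.

P1 = 0xDE, P2 = 0xCA, P3 = 0x5F, P4 = 0x1A, P5 = 0x47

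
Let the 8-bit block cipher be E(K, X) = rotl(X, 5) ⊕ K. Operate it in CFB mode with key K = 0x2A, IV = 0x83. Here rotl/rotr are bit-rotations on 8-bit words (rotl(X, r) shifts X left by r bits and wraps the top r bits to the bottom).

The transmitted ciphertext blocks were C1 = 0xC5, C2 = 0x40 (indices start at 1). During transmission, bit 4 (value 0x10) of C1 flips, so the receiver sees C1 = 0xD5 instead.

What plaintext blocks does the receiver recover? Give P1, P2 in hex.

CFB decryption: P_i = C_i ⊕ E(K, C_{i−1}), with C_{0} = IV.
Only C1 changed, to 0xD5. In CFB, a change in C_i flips the same bit in P_i and garbles P_{i+1}. Decrypting the received ciphertext:
P1: E(K, 0x83) = 0x5A; 0xD5 ⊕ 0x5A = 0x8F.
P2: E(K, 0xD5) = 0x90; 0x40 ⊕ 0x90 = 0xD0.
Blocks that differ from the original plaintext: P1, P2.

P1 = 0x8F, P2 = 0xD0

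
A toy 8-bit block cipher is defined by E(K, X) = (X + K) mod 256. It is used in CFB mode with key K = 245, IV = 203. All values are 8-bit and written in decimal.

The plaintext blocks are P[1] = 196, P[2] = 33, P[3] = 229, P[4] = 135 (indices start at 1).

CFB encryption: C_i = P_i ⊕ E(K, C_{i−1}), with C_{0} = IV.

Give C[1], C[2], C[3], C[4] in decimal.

C[1] = 4, C[2] = 216, C[3] = 40, C[4] = 154

C[1]: E(K, 203) = 192; 196 ⊕ 192 = 4.
C[2]: E(K, 4) = 249; 33 ⊕ 249 = 216.
C[3]: E(K, 216) = 205; 229 ⊕ 205 = 40.
C[4]: E(K, 40) = 29; 135 ⊕ 29 = 154.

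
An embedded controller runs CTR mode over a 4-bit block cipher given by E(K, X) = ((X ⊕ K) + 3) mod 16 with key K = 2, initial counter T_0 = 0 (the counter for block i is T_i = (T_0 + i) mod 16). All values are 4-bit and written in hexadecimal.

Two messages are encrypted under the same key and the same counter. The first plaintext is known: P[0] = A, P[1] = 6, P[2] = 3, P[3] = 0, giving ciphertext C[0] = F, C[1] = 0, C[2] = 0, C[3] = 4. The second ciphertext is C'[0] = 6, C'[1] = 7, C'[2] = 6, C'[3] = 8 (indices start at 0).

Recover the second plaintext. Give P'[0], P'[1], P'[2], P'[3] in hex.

In CTR with a reused counter, both messages share the same keystream S_i, so C_i ⊕ C'_i = P_i ⊕ P'_i and thus P'_i = P_i ⊕ C_i ⊕ C'_i.
P'[0]: A ⊕ F ⊕ 6 = 3.
P'[1]: 6 ⊕ 0 ⊕ 7 = 1.
P'[2]: 3 ⊕ 0 ⊕ 6 = 5.
P'[3]: 0 ⊕ 4 ⊕ 8 = C.

P'[0] = 3, P'[1] = 1, P'[2] = 5, P'[3] = C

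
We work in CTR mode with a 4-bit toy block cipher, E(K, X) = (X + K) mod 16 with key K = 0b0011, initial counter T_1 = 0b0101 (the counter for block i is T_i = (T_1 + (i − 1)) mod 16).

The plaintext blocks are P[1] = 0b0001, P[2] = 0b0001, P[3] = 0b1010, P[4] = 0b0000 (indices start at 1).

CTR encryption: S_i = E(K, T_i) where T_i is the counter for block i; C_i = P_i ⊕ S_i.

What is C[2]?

C[2] = 0b1000

C[1]: T = 0b0101, S = E(K, T) = 0b1000; 0b0001 ⊕ 0b1000 = 0b1001.
C[2]: T = 0b0110, S = E(K, T) = 0b1001; 0b0001 ⊕ 0b1001 = 0b1000.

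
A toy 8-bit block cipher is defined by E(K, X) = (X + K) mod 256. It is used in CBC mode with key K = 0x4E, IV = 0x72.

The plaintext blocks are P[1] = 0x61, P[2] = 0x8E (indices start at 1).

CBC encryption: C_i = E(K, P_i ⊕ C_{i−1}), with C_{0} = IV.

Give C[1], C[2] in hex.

C[1] = 0x61, C[2] = 0x3D

C[1]: P[1] ⊕ 0x72 = 0x13; E(K, 0x13) = 0x61.
C[2]: P[2] ⊕ 0x61 = 0xEF; E(K, 0xEF) = 0x3D.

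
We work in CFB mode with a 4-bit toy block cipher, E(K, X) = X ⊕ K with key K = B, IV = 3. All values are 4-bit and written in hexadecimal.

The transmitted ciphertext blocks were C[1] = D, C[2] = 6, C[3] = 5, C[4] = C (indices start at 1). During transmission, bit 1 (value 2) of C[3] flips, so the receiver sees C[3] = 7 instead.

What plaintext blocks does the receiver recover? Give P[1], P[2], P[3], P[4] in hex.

P[1] = 5, P[2] = 0, P[3] = A, P[4] = 0

CFB decryption: P_i = C_i ⊕ E(K, C_{i−1}), with C_{0} = IV.
Only C[3] changed, to 7. In CFB, a change in C_i flips the same bit in P_i and garbles P_{i+1}. Decrypting the received ciphertext:
P[1]: E(K, 3) = 8; D ⊕ 8 = 5.
P[2]: E(K, D) = 6; 6 ⊕ 6 = 0.
P[3]: E(K, 6) = D; 7 ⊕ D = A.
P[4]: E(K, 7) = C; C ⊕ C = 0.
Blocks that differ from the original plaintext: P[3], P[4].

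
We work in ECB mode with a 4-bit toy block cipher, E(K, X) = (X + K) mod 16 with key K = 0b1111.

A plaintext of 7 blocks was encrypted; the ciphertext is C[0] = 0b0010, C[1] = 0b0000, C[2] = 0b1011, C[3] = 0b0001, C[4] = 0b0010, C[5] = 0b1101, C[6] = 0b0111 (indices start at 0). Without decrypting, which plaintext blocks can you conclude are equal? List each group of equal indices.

P[0] = P[4]

ECB encrypts each block independently with the same key, so equal ciphertext blocks imply equal plaintext blocks.
C[0] = C[4] = 0b0010, so P[0] = P[4].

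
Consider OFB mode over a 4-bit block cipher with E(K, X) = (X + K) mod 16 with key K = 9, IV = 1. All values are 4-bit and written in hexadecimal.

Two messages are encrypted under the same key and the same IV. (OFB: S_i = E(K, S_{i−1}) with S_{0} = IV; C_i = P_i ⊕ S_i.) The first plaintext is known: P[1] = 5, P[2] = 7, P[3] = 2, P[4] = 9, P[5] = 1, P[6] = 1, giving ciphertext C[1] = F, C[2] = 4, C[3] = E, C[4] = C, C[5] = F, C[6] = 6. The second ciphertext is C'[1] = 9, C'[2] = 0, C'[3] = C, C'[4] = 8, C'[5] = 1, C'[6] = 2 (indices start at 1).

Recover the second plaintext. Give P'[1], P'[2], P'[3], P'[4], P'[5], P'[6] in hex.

In OFB with a reused IV, both messages share the same keystream S_i, so C_i ⊕ C'_i = P_i ⊕ P'_i and thus P'_i = P_i ⊕ C_i ⊕ C'_i.
P'[1]: 5 ⊕ F ⊕ 9 = 3.
P'[2]: 7 ⊕ 4 ⊕ 0 = 3.
P'[3]: 2 ⊕ E ⊕ C = 0.
P'[4]: 9 ⊕ C ⊕ 8 = D.
P'[5]: 1 ⊕ F ⊕ 1 = F.
P'[6]: 1 ⊕ 6 ⊕ 2 = 5.

P'[1] = 3, P'[2] = 3, P'[3] = 0, P'[4] = D, P'[5] = F, P'[6] = 5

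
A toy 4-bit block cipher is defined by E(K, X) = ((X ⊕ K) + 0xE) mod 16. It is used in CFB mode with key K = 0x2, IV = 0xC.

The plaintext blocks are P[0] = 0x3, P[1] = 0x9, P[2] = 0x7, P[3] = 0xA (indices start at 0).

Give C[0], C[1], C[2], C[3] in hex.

CFB encryption: C_i = P_i ⊕ E(K, C_{i−1}), with C_{−1} = IV.
C[0]: E(K, 0xC) = 0xC; 0x3 ⊕ 0xC = 0xF.
C[1]: E(K, 0xF) = 0xB; 0x9 ⊕ 0xB = 0x2.
C[2]: E(K, 0x2) = 0xE; 0x7 ⊕ 0xE = 0x9.
C[3]: E(K, 0x9) = 0x9; 0xA ⊕ 0x9 = 0x3.

C[0] = 0xF, C[1] = 0x2, C[2] = 0x9, C[3] = 0x3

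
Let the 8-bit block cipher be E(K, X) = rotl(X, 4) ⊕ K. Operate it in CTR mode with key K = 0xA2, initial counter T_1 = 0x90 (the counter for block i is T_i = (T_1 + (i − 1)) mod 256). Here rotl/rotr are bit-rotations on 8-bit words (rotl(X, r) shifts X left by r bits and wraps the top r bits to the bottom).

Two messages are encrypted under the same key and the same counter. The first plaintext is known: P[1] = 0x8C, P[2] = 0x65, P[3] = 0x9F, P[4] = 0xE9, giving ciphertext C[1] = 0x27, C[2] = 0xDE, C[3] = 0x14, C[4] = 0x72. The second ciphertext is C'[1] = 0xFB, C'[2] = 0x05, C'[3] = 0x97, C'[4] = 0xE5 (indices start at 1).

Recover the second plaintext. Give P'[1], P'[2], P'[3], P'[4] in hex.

P'[1] = 0x50, P'[2] = 0xBE, P'[3] = 0x1C, P'[4] = 0x7E

In CTR with a reused counter, both messages share the same keystream S_i, so C_i ⊕ C'_i = P_i ⊕ P'_i and thus P'_i = P_i ⊕ C_i ⊕ C'_i.
P'[1]: 0x8C ⊕ 0x27 ⊕ 0xFB = 0x50.
P'[2]: 0x65 ⊕ 0xDE ⊕ 0x05 = 0xBE.
P'[3]: 0x9F ⊕ 0x14 ⊕ 0x97 = 0x1C.
P'[4]: 0xE9 ⊕ 0x72 ⊕ 0xE5 = 0x7E.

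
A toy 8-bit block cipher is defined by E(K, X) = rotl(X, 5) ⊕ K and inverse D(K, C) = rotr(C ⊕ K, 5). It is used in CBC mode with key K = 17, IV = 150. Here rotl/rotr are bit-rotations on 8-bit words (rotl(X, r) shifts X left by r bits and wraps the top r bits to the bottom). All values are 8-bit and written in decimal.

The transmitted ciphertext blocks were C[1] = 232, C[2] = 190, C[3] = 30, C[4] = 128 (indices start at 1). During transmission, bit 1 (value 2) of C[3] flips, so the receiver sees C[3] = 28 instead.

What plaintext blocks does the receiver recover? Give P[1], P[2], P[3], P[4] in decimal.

CBC decryption: P_i = D(K, C_i) ⊕ C_{i−1}, with C_{0} = IV.
Only C[3] changed, to 28. In CBC, a change in C_i garbles P_i and flips the same bit in P_{i+1}. Decrypting the received ciphertext:
P[1]: D(K, 232) = 207; 207 ⊕ 150 = 89.
P[2]: D(K, 190) = 125; 125 ⊕ 232 = 149.
P[3]: D(K, 28) = 104; 104 ⊕ 190 = 214.
P[4]: D(K, 128) = 140; 140 ⊕ 28 = 144.
Blocks that differ from the original plaintext: P[3], P[4].

P[1] = 89, P[2] = 149, P[3] = 214, P[4] = 144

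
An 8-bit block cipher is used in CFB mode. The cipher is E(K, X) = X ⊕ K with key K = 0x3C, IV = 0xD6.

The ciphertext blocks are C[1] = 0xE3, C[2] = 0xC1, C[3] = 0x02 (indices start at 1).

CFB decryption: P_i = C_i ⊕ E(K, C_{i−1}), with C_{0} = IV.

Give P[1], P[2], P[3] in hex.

P[1]: E(K, 0xD6) = 0xEA; 0xE3 ⊕ 0xEA = 0x09.
P[2]: E(K, 0xE3) = 0xDF; 0xC1 ⊕ 0xDF = 0x1E.
P[3]: E(K, 0xC1) = 0xFD; 0x02 ⊕ 0xFD = 0xFF.

P[1] = 0x09, P[2] = 0x1E, P[3] = 0xFF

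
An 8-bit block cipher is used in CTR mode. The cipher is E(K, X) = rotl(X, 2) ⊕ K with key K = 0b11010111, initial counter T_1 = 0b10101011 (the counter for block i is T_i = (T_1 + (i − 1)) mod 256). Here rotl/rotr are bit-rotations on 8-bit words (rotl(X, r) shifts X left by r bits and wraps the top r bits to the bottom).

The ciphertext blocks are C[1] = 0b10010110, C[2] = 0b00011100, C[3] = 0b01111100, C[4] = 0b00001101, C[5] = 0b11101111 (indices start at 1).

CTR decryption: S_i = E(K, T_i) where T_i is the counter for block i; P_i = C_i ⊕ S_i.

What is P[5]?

P[5]: T = 0b10101111, S = E(K, T) = 0b01101001; 0b11101111 ⊕ 0b01101001 = 0b10000110.

P[5] = 0b10000110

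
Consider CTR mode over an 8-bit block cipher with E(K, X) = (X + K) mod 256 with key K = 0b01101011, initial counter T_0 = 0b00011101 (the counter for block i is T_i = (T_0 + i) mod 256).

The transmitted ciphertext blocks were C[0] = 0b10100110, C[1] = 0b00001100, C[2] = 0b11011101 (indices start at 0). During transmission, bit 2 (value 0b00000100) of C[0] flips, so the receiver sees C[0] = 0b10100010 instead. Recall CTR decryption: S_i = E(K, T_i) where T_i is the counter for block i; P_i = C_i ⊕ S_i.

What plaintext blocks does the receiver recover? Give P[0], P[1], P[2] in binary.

P[0] = 0b00101010, P[1] = 0b10000101, P[2] = 0b01010111

Only C[0] changed, to 0b10100010. In CTR, a change in C_i flips the same bit in P_i only; the keystream is unaffected. Decrypting the received ciphertext:
P[0]: T = 0b00011101, S = E(K, T) = 0b10001000; 0b10100010 ⊕ 0b10001000 = 0b00101010.
P[1]: T = 0b00011110, S = E(K, T) = 0b10001001; 0b00001100 ⊕ 0b10001001 = 0b10000101.
P[2]: T = 0b00011111, S = E(K, T) = 0b10001010; 0b11011101 ⊕ 0b10001010 = 0b01010111.
Blocks that differ from the original plaintext: P[0].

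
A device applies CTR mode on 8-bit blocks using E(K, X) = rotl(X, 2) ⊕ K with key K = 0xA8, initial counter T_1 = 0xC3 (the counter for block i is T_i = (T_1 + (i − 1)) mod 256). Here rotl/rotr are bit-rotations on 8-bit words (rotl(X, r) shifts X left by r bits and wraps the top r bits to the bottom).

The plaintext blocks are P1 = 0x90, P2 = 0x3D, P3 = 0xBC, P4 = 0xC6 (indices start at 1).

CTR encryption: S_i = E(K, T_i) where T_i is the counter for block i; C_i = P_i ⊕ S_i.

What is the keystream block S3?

0xBF

C1: T = 0xC3, S = E(K, T) = 0xA7; 0x90 ⊕ 0xA7 = 0x37.
C2: T = 0xC4, S = E(K, T) = 0xBB; 0x3D ⊕ 0xBB = 0x86.
C3: T = 0xC5, S = E(K, T) = 0xBF; 0xBC ⊕ 0xBF = 0x03.
So S3 = 0xBF.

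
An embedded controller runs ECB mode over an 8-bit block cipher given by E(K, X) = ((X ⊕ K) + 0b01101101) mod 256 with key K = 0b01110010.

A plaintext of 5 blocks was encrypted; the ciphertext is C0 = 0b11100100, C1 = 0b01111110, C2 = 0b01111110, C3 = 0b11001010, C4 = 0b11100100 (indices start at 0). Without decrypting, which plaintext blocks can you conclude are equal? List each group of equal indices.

ECB encrypts each block independently with the same key, so equal ciphertext blocks imply equal plaintext blocks.
C0 = C4 = 0b11100100, so P0 = P4.
C1 = C2 = 0b01111110, so P1 = P2.

P0 = P4; P1 = P2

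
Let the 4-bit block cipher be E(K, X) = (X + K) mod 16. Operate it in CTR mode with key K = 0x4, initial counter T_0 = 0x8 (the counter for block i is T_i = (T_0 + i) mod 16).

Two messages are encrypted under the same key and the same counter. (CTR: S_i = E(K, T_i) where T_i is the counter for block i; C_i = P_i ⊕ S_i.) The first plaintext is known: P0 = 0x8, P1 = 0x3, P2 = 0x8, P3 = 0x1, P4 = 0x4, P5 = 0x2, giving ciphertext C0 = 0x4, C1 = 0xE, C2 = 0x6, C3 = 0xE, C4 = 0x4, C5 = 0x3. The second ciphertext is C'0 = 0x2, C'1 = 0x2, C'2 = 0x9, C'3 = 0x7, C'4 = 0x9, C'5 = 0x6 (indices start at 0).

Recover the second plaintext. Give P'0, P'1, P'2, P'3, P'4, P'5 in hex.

In CTR with a reused counter, both messages share the same keystream S_i, so C_i ⊕ C'_i = P_i ⊕ P'_i and thus P'_i = P_i ⊕ C_i ⊕ C'_i.
P'0: 0x8 ⊕ 0x4 ⊕ 0x2 = 0xE.
P'1: 0x3 ⊕ 0xE ⊕ 0x2 = 0xF.
P'2: 0x8 ⊕ 0x6 ⊕ 0x9 = 0x7.
P'3: 0x1 ⊕ 0xE ⊕ 0x7 = 0x8.
P'4: 0x4 ⊕ 0x4 ⊕ 0x9 = 0x9.
P'5: 0x2 ⊕ 0x3 ⊕ 0x6 = 0x7.

P'0 = 0xE, P'1 = 0xF, P'2 = 0x7, P'3 = 0x8, P'4 = 0x9, P'5 = 0x7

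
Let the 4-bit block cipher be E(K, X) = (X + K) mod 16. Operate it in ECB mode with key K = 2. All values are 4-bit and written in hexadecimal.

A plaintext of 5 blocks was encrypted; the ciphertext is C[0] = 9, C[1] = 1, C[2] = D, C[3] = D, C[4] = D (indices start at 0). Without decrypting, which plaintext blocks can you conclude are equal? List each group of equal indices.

ECB encrypts each block independently with the same key, so equal ciphertext blocks imply equal plaintext blocks.
C[2] = C[3] = C[4] = D, so P[2] = P[3] = P[4].

P[2] = P[3] = P[4]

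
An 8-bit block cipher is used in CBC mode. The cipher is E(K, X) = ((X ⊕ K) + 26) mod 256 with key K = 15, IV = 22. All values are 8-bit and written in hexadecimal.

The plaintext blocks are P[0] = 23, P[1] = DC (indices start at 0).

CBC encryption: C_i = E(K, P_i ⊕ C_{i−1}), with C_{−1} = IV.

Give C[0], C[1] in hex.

C[0] = 3A, C[1] = 19

C[0]: P[0] ⊕ 22 = 01; E(K, 01) = 3A.
C[1]: P[1] ⊕ 3A = E6; E(K, E6) = 19.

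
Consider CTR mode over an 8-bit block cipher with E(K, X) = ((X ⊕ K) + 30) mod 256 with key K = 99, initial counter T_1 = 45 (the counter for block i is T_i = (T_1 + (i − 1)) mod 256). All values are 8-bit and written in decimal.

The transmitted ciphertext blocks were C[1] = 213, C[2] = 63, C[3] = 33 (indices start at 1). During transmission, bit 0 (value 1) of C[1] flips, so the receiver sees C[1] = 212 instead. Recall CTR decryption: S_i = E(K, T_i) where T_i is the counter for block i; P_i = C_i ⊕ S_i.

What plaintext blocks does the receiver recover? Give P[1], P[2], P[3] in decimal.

Only C[1] changed, to 212. In CTR, a change in C_i flips the same bit in P_i only; the keystream is unaffected. Decrypting the received ciphertext:
P[1]: T = 45, S = E(K, T) = 108; 212 ⊕ 108 = 184.
P[2]: T = 46, S = E(K, T) = 107; 63 ⊕ 107 = 84.
P[3]: T = 47, S = E(K, T) = 106; 33 ⊕ 106 = 75.
Blocks that differ from the original plaintext: P[1].

P[1] = 184, P[2] = 84, P[3] = 75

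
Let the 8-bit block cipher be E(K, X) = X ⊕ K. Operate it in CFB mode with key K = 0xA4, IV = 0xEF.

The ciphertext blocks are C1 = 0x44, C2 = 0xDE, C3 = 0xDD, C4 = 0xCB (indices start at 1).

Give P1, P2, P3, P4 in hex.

P1 = 0x0F, P2 = 0x3E, P3 = 0xA7, P4 = 0xB2

CFB decryption: P_i = C_i ⊕ E(K, C_{i−1}), with C_{0} = IV.
P1: E(K, 0xEF) = 0x4B; 0x44 ⊕ 0x4B = 0x0F.
P2: E(K, 0x44) = 0xE0; 0xDE ⊕ 0xE0 = 0x3E.
P3: E(K, 0xDE) = 0x7A; 0xDD ⊕ 0x7A = 0xA7.
P4: E(K, 0xDD) = 0x79; 0xCB ⊕ 0x79 = 0xB2.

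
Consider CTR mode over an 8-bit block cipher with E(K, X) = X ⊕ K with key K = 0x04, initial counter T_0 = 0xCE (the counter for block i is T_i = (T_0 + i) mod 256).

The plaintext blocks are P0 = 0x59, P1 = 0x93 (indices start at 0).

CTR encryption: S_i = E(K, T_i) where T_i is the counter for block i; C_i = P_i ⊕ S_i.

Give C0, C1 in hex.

C0: T = 0xCE, S = E(K, T) = 0xCA; 0x59 ⊕ 0xCA = 0x93.
C1: T = 0xCF, S = E(K, T) = 0xCB; 0x93 ⊕ 0xCB = 0x58.

C0 = 0x93, C1 = 0x58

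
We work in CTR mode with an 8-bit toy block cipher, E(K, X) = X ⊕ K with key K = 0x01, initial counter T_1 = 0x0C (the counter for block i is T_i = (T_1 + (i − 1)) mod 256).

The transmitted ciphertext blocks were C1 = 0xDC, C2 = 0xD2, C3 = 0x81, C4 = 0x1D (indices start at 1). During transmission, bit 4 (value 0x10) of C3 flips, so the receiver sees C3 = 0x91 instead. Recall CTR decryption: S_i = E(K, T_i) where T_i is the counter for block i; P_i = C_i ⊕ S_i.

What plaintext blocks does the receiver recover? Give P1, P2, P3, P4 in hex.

P1 = 0xD1, P2 = 0xDE, P3 = 0x9E, P4 = 0x13

Only C3 changed, to 0x91. In CTR, a change in C_i flips the same bit in P_i only; the keystream is unaffected. Decrypting the received ciphertext:
P1: T = 0x0C, S = E(K, T) = 0x0D; 0xDC ⊕ 0x0D = 0xD1.
P2: T = 0x0D, S = E(K, T) = 0x0C; 0xD2 ⊕ 0x0C = 0xDE.
P3: T = 0x0E, S = E(K, T) = 0x0F; 0x91 ⊕ 0x0F = 0x9E.
P4: T = 0x0F, S = E(K, T) = 0x0E; 0x1D ⊕ 0x0E = 0x13.
Blocks that differ from the original plaintext: P3.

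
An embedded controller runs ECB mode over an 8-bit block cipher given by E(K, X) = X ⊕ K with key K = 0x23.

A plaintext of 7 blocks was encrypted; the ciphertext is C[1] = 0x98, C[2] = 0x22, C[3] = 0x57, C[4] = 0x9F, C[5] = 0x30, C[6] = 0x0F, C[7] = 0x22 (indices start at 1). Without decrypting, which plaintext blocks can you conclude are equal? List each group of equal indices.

ECB encrypts each block independently with the same key, so equal ciphertext blocks imply equal plaintext blocks.
C[2] = C[7] = 0x22, so P[2] = P[7].

P[2] = P[7]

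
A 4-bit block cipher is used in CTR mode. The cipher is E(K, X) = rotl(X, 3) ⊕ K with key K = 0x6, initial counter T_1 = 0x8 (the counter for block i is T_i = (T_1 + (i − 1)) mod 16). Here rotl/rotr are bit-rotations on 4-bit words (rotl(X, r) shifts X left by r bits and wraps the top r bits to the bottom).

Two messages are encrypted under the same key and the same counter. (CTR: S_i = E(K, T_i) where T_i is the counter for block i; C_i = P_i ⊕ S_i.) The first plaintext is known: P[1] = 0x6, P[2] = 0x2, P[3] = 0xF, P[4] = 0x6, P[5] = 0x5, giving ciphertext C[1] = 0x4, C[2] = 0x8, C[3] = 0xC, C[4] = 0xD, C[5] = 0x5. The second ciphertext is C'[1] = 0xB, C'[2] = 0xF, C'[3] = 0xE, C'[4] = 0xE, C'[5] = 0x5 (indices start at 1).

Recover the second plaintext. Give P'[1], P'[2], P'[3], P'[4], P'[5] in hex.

In CTR with a reused counter, both messages share the same keystream S_i, so C_i ⊕ C'_i = P_i ⊕ P'_i and thus P'_i = P_i ⊕ C_i ⊕ C'_i.
P'[1]: 0x6 ⊕ 0x4 ⊕ 0xB = 0x9.
P'[2]: 0x2 ⊕ 0x8 ⊕ 0xF = 0x5.
P'[3]: 0xF ⊕ 0xC ⊕ 0xE = 0xD.
P'[4]: 0x6 ⊕ 0xD ⊕ 0xE = 0x5.
P'[5]: 0x5 ⊕ 0x5 ⊕ 0x5 = 0x5.

P'[1] = 0x9, P'[2] = 0x5, P'[3] = 0xD, P'[4] = 0x5, P'[5] = 0x5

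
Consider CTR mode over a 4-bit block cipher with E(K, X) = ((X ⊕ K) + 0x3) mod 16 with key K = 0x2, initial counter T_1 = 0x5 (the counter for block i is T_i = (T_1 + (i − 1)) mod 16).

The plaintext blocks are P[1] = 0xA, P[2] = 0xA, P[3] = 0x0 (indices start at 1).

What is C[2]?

CTR encryption: S_i = E(K, T_i) where T_i is the counter for block i; C_i = P_i ⊕ S_i.
C[1]: T = 0x5, S = E(K, T) = 0xA; 0xA ⊕ 0xA = 0x0.
C[2]: T = 0x6, S = E(K, T) = 0x7; 0xA ⊕ 0x7 = 0xD.

C[2] = 0xD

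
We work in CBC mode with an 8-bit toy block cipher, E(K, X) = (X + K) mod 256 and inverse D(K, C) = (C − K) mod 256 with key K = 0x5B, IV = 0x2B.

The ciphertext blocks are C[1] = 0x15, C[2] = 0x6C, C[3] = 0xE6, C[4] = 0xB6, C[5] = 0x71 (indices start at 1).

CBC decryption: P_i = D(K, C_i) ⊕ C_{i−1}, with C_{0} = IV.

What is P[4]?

P[4]: D(K, 0xB6) = 0x5B; 0x5B ⊕ 0xE6 = 0xBD.

P[4] = 0xBD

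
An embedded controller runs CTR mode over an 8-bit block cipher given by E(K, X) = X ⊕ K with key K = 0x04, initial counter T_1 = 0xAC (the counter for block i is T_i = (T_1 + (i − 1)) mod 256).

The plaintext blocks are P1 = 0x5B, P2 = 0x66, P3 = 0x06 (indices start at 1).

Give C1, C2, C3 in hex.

CTR encryption: S_i = E(K, T_i) where T_i is the counter for block i; C_i = P_i ⊕ S_i.
C1: T = 0xAC, S = E(K, T) = 0xA8; 0x5B ⊕ 0xA8 = 0xF3.
C2: T = 0xAD, S = E(K, T) = 0xA9; 0x66 ⊕ 0xA9 = 0xCF.
C3: T = 0xAE, S = E(K, T) = 0xAA; 0x06 ⊕ 0xAA = 0xAC.

C1 = 0xF3, C2 = 0xCF, C3 = 0xAC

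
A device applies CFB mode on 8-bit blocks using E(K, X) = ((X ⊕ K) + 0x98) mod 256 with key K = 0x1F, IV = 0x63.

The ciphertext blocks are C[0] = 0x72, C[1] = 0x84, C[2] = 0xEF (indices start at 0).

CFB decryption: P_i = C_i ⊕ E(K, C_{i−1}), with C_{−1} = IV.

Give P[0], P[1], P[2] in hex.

P[0] = 0x66, P[1] = 0x81, P[2] = 0xDC

P[0]: E(K, 0x63) = 0x14; 0x72 ⊕ 0x14 = 0x66.
P[1]: E(K, 0x72) = 0x05; 0x84 ⊕ 0x05 = 0x81.
P[2]: E(K, 0x84) = 0x33; 0xEF ⊕ 0x33 = 0xDC.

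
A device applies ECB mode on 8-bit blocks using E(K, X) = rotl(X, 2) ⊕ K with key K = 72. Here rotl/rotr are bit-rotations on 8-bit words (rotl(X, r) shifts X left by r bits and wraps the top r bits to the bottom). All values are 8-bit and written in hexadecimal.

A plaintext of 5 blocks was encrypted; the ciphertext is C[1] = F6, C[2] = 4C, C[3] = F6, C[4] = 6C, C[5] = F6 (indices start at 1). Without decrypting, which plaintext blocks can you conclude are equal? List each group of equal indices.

ECB encrypts each block independently with the same key, so equal ciphertext blocks imply equal plaintext blocks.
C[1] = C[3] = C[5] = F6, so P[1] = P[3] = P[5].

P[1] = P[3] = P[5]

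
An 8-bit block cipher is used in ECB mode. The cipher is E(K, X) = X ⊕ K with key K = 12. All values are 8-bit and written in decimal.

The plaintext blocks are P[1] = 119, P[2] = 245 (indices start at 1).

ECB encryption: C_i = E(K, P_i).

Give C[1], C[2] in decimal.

C[1]: E(K, 119) = 123.
C[2]: E(K, 245) = 249.

C[1] = 123, C[2] = 249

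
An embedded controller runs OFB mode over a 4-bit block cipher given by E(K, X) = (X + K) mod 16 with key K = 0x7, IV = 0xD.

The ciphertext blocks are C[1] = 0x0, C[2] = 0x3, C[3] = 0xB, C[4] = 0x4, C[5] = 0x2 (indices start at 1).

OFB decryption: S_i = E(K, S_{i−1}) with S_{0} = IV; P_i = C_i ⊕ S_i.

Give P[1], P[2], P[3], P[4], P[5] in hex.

P[1] = 0x4, P[2] = 0x8, P[3] = 0x9, P[4] = 0xD, P[5] = 0x2

P[1]: S = E(K, 0xD) = 0x4; 0x0 ⊕ 0x4 = 0x4.
P[2]: S = E(K, 0x4) = 0xB; 0x3 ⊕ 0xB = 0x8.
P[3]: S = E(K, 0xB) = 0x2; 0xB ⊕ 0x2 = 0x9.
P[4]: S = E(K, 0x2) = 0x9; 0x4 ⊕ 0x9 = 0xD.
P[5]: S = E(K, 0x9) = 0x0; 0x2 ⊕ 0x0 = 0x2.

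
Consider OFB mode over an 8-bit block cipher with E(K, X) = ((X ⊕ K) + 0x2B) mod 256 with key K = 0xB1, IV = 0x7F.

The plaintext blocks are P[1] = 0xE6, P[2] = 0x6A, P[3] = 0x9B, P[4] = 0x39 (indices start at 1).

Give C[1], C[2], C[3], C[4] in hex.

OFB encryption: S_i = E(K, S_{i−1}) with S_{0} = IV; C_i = P_i ⊕ S_i.
C[1]: S = E(K, 0x7F) = 0xF9; 0xE6 ⊕ 0xF9 = 0x1F.
C[2]: S = E(K, 0xF9) = 0x73; 0x6A ⊕ 0x73 = 0x19.
C[3]: S = E(K, 0x73) = 0xED; 0x9B ⊕ 0xED = 0x76.
C[4]: S = E(K, 0xED) = 0x87; 0x39 ⊕ 0x87 = 0xBE.

C[1] = 0x1F, C[2] = 0x19, C[3] = 0x76, C[4] = 0xBE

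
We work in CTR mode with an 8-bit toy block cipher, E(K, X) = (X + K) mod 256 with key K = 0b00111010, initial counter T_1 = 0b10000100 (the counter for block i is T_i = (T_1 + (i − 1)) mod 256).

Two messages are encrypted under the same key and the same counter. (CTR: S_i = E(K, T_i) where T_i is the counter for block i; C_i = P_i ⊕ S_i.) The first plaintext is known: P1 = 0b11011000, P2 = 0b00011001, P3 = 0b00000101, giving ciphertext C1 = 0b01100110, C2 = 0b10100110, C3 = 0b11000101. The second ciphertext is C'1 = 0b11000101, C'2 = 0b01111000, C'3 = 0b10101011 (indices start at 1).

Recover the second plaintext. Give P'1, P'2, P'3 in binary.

In CTR with a reused counter, both messages share the same keystream S_i, so C_i ⊕ C'_i = P_i ⊕ P'_i and thus P'_i = P_i ⊕ C_i ⊕ C'_i.
P'1: 0b11011000 ⊕ 0b01100110 ⊕ 0b11000101 = 0b01111011.
P'2: 0b00011001 ⊕ 0b10100110 ⊕ 0b01111000 = 0b11000111.
P'3: 0b00000101 ⊕ 0b11000101 ⊕ 0b10101011 = 0b01101011.

P'1 = 0b01111011, P'2 = 0b11000111, P'3 = 0b01101011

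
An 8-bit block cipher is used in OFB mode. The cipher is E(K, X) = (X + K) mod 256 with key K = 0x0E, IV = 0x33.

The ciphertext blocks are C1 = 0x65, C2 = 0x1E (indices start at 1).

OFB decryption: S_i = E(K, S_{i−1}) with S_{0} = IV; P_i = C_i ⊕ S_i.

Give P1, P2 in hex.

P1: S = E(K, 0x33) = 0x41; 0x65 ⊕ 0x41 = 0x24.
P2: S = E(K, 0x41) = 0x4F; 0x1E ⊕ 0x4F = 0x51.

P1 = 0x24, P2 = 0x51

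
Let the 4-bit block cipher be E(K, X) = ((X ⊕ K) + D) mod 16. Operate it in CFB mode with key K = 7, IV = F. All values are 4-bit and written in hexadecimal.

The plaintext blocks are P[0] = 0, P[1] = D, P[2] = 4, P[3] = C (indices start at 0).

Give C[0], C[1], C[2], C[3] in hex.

CFB encryption: C_i = P_i ⊕ E(K, C_{i−1}), with C_{−1} = IV.
C[0]: E(K, F) = 5; 0 ⊕ 5 = 5.
C[1]: E(K, 5) = F; D ⊕ F = 2.
C[2]: E(K, 2) = 2; 4 ⊕ 2 = 6.
C[3]: E(K, 6) = E; C ⊕ E = 2.

C[0] = 5, C[1] = 2, C[2] = 6, C[3] = 2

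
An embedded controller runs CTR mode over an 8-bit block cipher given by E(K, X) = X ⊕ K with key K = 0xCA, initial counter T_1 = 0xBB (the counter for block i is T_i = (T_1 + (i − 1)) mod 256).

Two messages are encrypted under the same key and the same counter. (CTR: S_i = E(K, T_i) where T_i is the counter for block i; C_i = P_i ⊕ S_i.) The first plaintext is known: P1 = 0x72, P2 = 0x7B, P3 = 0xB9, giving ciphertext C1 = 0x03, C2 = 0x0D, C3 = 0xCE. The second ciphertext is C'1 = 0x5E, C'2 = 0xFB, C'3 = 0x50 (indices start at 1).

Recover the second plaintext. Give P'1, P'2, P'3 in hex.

In CTR with a reused counter, both messages share the same keystream S_i, so C_i ⊕ C'_i = P_i ⊕ P'_i and thus P'_i = P_i ⊕ C_i ⊕ C'_i.
P'1: 0x72 ⊕ 0x03 ⊕ 0x5E = 0x2F.
P'2: 0x7B ⊕ 0x0D ⊕ 0xFB = 0x8D.
P'3: 0xB9 ⊕ 0xCE ⊕ 0x50 = 0x27.

P'1 = 0x2F, P'2 = 0x8D, P'3 = 0x27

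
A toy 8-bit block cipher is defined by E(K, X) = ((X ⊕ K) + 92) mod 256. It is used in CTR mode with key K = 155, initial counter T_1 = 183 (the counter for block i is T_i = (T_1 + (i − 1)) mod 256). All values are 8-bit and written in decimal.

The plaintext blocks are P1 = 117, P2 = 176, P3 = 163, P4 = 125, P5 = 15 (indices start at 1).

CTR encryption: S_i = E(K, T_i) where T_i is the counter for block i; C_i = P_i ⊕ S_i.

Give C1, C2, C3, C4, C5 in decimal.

C1 = 253, C2 = 207, C3 = 221, C4 = 0, C5 = 115

C1: T = 183, S = E(K, T) = 136; 117 ⊕ 136 = 253.
C2: T = 184, S = E(K, T) = 127; 176 ⊕ 127 = 207.
C3: T = 185, S = E(K, T) = 126; 163 ⊕ 126 = 221.
C4: T = 186, S = E(K, T) = 125; 125 ⊕ 125 = 0.
C5: T = 187, S = E(K, T) = 124; 15 ⊕ 124 = 115.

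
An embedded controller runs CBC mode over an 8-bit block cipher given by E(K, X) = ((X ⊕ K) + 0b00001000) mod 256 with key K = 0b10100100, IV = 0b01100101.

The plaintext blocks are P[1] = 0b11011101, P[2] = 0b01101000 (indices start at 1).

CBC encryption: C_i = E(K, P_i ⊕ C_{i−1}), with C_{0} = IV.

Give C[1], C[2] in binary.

C[1] = 0b00100100, C[2] = 0b11110000

C[1]: P[1] ⊕ 0b01100101 = 0b10111000; E(K, 0b10111000) = 0b00100100.
C[2]: P[2] ⊕ 0b00100100 = 0b01001100; E(K, 0b01001100) = 0b11110000.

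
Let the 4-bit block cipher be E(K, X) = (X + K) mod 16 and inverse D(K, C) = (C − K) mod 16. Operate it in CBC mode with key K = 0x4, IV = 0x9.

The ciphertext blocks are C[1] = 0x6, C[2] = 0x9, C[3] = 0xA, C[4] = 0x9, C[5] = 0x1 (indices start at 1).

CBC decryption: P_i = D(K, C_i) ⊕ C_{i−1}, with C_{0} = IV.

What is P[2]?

P[2] = 0x3

P[2]: D(K, 0x9) = 0x5; 0x5 ⊕ 0x6 = 0x3.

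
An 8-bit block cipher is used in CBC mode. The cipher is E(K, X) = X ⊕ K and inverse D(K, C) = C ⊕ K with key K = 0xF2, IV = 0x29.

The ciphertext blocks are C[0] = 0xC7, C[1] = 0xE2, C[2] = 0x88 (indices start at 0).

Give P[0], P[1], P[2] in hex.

CBC decryption: P_i = D(K, C_i) ⊕ C_{i−1}, with C_{−1} = IV.
P[0]: D(K, 0xC7) = 0x35; 0x35 ⊕ 0x29 = 0x1C.
P[1]: D(K, 0xE2) = 0x10; 0x10 ⊕ 0xC7 = 0xD7.
P[2]: D(K, 0x88) = 0x7A; 0x7A ⊕ 0xE2 = 0x98.

P[0] = 0x1C, P[1] = 0xD7, P[2] = 0x98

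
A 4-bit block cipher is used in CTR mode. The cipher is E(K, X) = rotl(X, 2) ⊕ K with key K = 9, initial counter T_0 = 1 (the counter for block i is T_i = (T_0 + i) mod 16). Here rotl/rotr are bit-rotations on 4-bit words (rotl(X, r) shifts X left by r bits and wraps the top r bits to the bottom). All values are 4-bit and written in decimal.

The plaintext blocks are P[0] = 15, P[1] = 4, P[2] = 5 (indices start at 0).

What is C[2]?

CTR encryption: S_i = E(K, T_i) where T_i is the counter for block i; C_i = P_i ⊕ S_i.
C[0]: T = 1, S = E(K, T) = 13; 15 ⊕ 13 = 2.
C[1]: T = 2, S = E(K, T) = 1; 4 ⊕ 1 = 5.
C[2]: T = 3, S = E(K, T) = 5; 5 ⊕ 5 = 0.

C[2] = 0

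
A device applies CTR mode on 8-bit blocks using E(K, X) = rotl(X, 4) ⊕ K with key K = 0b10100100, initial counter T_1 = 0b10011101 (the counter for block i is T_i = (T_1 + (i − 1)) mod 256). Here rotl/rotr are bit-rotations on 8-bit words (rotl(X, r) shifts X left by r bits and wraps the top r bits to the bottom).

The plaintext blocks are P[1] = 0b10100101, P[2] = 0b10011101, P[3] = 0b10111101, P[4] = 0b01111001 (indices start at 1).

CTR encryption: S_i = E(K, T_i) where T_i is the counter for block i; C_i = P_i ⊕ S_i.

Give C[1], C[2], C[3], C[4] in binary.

C[1]: T = 0b10011101, S = E(K, T) = 0b01111101; 0b10100101 ⊕ 0b01111101 = 0b11011000.
C[2]: T = 0b10011110, S = E(K, T) = 0b01001101; 0b10011101 ⊕ 0b01001101 = 0b11010000.
C[3]: T = 0b10011111, S = E(K, T) = 0b01011101; 0b10111101 ⊕ 0b01011101 = 0b11100000.
C[4]: T = 0b10100000, S = E(K, T) = 0b10101110; 0b01111001 ⊕ 0b10101110 = 0b11010111.

C[1] = 0b11011000, C[2] = 0b11010000, C[3] = 0b11100000, C[4] = 0b11010111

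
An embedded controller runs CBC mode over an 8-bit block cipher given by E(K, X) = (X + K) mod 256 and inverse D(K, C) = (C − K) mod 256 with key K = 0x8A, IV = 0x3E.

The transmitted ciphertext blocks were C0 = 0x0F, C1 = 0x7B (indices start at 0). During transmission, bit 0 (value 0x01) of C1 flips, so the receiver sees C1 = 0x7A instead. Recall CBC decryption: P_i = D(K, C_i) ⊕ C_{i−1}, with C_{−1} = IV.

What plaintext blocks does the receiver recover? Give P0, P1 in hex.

Only C1 changed, to 0x7A. In CBC, a change in C_i garbles P_i and flips the same bit in P_{i+1}. Decrypting the received ciphertext:
P0: D(K, 0x0F) = 0x85; 0x85 ⊕ 0x3E = 0xBB.
P1: D(K, 0x7A) = 0xF0; 0xF0 ⊕ 0x0F = 0xFF.
Blocks that differ from the original plaintext: P1.

P0 = 0xBB, P1 = 0xFF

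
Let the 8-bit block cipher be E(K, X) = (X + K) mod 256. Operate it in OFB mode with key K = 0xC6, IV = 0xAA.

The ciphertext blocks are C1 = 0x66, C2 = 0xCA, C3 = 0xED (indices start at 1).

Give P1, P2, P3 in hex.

OFB decryption: S_i = E(K, S_{i−1}) with S_{0} = IV; P_i = C_i ⊕ S_i.
P1: S = E(K, 0xAA) = 0x70; 0x66 ⊕ 0x70 = 0x16.
P2: S = E(K, 0x70) = 0x36; 0xCA ⊕ 0x36 = 0xFC.
P3: S = E(K, 0x36) = 0xFC; 0xED ⊕ 0xFC = 0x11.

P1 = 0x16, P2 = 0xFC, P3 = 0x11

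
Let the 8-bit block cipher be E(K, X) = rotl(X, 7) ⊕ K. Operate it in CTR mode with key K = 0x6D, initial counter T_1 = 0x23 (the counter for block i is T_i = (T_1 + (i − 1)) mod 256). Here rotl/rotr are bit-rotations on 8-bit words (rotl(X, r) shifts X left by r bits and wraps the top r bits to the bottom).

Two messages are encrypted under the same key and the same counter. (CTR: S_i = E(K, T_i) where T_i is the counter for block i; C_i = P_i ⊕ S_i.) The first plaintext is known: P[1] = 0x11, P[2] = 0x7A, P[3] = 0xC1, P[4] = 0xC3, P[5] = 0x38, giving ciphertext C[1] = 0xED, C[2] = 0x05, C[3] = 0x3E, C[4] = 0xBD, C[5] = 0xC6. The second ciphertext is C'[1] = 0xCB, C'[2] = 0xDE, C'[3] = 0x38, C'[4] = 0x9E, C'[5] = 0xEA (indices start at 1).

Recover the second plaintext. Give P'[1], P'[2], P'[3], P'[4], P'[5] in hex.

In CTR with a reused counter, both messages share the same keystream S_i, so C_i ⊕ C'_i = P_i ⊕ P'_i and thus P'_i = P_i ⊕ C_i ⊕ C'_i.
P'[1]: 0x11 ⊕ 0xED ⊕ 0xCB = 0x37.
P'[2]: 0x7A ⊕ 0x05 ⊕ 0xDE = 0xA1.
P'[3]: 0xC1 ⊕ 0x3E ⊕ 0x38 = 0xC7.
P'[4]: 0xC3 ⊕ 0xBD ⊕ 0x9E = 0xE0.
P'[5]: 0x38 ⊕ 0xC6 ⊕ 0xEA = 0x14.

P'[1] = 0x37, P'[2] = 0xA1, P'[3] = 0xC7, P'[4] = 0xE0, P'[5] = 0x14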